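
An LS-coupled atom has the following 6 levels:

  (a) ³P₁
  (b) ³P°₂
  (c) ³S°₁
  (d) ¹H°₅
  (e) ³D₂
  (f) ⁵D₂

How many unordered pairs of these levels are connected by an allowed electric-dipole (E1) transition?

(a)–(b): allowed.
(a)–(c): allowed.
(a)–(d): forbidden (ΔS, ΔL, ΔJ).
(a)–(e): forbidden (parity).
(a)–(f): forbidden (parity, ΔS).
(b)–(c): forbidden (parity).
(b)–(d): forbidden (parity, ΔS, ΔL, ΔJ).
(b)–(e): allowed.
(b)–(f): forbidden (ΔS).
(c)–(d): forbidden (parity, ΔS, ΔL, ΔJ).
(c)–(e): forbidden (ΔL).
(c)–(f): forbidden (ΔS, ΔL).
(d)–(e): forbidden (ΔS, ΔL, ΔJ).
(d)–(f): forbidden (ΔS, ΔL, ΔJ).
(e)–(f): forbidden (parity, ΔS).
Allowed pairs: 3 of 15.

3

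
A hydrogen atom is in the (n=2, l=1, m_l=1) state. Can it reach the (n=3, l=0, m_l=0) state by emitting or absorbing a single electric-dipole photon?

allowed

Δl = 0 − 1 = -1; the E1 rule Δl = ±1 is ok.
m_l: 1 → 0 (Δm_l = -1). |Δm_l| ≤ 1 ok.
All E1 selection rules are satisfied.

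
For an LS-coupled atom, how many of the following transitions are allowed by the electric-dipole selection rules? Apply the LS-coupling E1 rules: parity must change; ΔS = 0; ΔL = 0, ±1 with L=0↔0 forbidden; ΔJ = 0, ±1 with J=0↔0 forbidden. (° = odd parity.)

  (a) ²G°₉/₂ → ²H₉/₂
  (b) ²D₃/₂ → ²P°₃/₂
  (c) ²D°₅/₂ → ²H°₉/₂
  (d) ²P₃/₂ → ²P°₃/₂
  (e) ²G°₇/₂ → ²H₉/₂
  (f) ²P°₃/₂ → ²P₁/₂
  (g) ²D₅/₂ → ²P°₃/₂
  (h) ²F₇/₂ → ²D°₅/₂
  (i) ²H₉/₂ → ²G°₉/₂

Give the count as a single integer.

(a) allowed
(b) allowed
(c) forbidden (parity, ΔL, ΔJ fail)
(d) allowed
(e) allowed
(f) allowed
(g) allowed
(h) allowed
(i) allowed
Total allowed: 8 of 9.

8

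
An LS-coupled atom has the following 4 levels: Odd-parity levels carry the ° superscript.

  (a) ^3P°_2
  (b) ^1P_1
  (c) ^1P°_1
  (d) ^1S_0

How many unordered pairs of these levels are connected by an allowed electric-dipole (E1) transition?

(a)–(b): forbidden (ΔS).
(a)–(c): forbidden (parity, ΔS).
(a)–(d): forbidden (ΔS, ΔJ).
(b)–(c): allowed.
(b)–(d): forbidden (parity).
(c)–(d): allowed.
Allowed pairs: 2 of 6.

2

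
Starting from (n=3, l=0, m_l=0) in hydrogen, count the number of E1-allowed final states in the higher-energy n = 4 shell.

E1 requires Δl = ±1, so l_f ∈ {-1, 1}; with 0 ≤ l_f ≤ n_f−1 = 3, the allowed l_f values are {1}.
For l_f = 1: m_f ∈ {m_i−1, m_i, m_i+1} ∩ [−1, 1] = {-1, 0, 1} → 3 states.
Total: 3.

3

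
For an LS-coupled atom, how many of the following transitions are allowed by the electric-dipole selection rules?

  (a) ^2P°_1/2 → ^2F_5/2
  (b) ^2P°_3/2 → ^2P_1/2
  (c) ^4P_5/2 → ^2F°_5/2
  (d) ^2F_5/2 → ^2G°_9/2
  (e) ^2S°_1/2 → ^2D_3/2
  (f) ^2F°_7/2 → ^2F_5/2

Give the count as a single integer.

(a) forbidden (ΔL, ΔJ fail)
(b) allowed
(c) forbidden (ΔS, ΔL fail)
(d) forbidden (ΔJ fails)
(e) forbidden (ΔL fails)
(f) allowed
Total allowed: 2 of 6.

2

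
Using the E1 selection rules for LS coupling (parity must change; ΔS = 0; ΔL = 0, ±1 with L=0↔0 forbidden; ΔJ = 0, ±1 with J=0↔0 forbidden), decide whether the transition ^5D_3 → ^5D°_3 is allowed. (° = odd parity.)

ΔS = 0: S: 2 → 2 — passes.
ΔJ = 0, ±1 (not J=0↔0): J: 3 → 3, ΔJ = +0 — passes.
ΔL = 0, ±1 (not L=0↔0): L: 2 → 2, ΔL = +0 — passes.
Parity must change: even → odd — passes.
All four E1 rules are satisfied.

allowed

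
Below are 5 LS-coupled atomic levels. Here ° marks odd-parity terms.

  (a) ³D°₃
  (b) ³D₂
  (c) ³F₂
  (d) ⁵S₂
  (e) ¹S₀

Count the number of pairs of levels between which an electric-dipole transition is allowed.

2

(a)–(b): allowed.
(a)–(c): allowed.
(a)–(d): forbidden (ΔS, ΔL).
(a)–(e): forbidden (ΔS, ΔL, ΔJ).
(b)–(c): forbidden (parity).
(b)–(d): forbidden (parity, ΔS, ΔL).
(b)–(e): forbidden (parity, ΔS, ΔL, ΔJ).
(c)–(d): forbidden (parity, ΔS, ΔL).
(c)–(e): forbidden (parity, ΔS, ΔL, ΔJ).
(d)–(e): forbidden (parity, ΔS, ΔL, ΔJ).
Allowed pairs: 2 of 10.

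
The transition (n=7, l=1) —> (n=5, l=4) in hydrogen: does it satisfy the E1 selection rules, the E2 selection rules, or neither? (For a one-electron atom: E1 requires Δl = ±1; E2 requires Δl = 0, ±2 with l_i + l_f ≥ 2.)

Δl = 4 − 1 = +3; l_i + l_f = 5.
E1 (Δl = ±1): not satisfied.
E2 (Δl = 0,±2, l_i+l_f ≥ 2): not satisfied.

neither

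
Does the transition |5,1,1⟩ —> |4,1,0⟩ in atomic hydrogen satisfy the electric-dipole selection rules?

Δl = 1 − 1 = +0; the E1 rule Δl = ±1 is fails.
Δm_l = 0 − (1) = -1. E1 requires Δm_l = 0, ±1: ok.
The transition is electric-dipole forbidden.

forbidden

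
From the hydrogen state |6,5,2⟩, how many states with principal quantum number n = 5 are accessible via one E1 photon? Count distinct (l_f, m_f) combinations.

E1 requires Δl = ±1, so l_f ∈ {4, 6}; with 0 ≤ l_f ≤ n_f−1 = 4, the allowed l_f values are {4}.
For l_f = 4: m_f ∈ {m_i−1, m_i, m_i+1} ∩ [−4, 4] = {1, 2, 3} → 3 states.
Total: 3.

3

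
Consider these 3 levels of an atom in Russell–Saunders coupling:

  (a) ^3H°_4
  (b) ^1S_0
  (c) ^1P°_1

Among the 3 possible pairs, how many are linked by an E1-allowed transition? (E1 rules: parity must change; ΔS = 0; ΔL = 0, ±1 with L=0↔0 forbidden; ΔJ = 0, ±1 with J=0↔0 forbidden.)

(a)–(b): forbidden (ΔS, ΔL, ΔJ).
(a)–(c): forbidden (parity, ΔS, ΔL, ΔJ).
(b)–(c): allowed.
Allowed pairs: 1 of 3.

1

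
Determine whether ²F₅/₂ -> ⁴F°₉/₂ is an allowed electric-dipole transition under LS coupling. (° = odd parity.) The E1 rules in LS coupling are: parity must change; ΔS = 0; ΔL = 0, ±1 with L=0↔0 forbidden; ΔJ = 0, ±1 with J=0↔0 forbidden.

forbidden

Reading off the term symbols: S 1/2→3/2, L 3→3, J 5/2→9/2, parity even→odd.
ΔL = 0, ±1 (not L=0↔0): L: 3 → 3, ΔL = +0 — passes.
Parity must change: even → odd — passes.
ΔS = 0: S: 1/2 → 3/2 — fails.
ΔJ = 0, ±1 (not J=0↔0): J: 5/2 → 9/2, ΔJ = +2 — fails.
Rule(s) violated: ΔS, ΔJ.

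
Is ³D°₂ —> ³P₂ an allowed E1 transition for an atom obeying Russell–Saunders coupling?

allowed

Parity must change: odd → even — satisfied.
ΔS = 0: S: 1 → 1 — satisfied.
ΔL = 0, ±1 (not L=0↔0): L: 2 → 1, ΔL = -1 — satisfied.
ΔJ = 0, ±1 (not J=0↔0): J: 2 → 2, ΔJ = +0 — satisfied.
All four E1 rules are satisfied.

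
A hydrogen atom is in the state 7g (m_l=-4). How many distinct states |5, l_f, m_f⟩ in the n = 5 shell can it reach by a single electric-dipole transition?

1

E1 requires Δl = ±1, so l_f ∈ {3, 5}; with 0 ≤ l_f ≤ n_f−1 = 4, the allowed l_f values are {3}.
For l_f = 3: m_f ∈ {m_i−1, m_i, m_i+1} ∩ [−3, 3] = {-3} → 1 state.
Total: 1.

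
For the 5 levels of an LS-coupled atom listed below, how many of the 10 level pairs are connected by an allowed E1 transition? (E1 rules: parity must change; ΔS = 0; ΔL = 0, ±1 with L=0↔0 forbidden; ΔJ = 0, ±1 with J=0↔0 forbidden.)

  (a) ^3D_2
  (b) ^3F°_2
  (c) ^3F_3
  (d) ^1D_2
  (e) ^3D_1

(a)–(b): allowed.
(a)–(c): forbidden (parity).
(a)–(d): forbidden (parity, ΔS).
(a)–(e): forbidden (parity).
(b)–(c): allowed.
(b)–(d): forbidden (ΔS).
(b)–(e): allowed.
(c)–(d): forbidden (parity, ΔS).
(c)–(e): forbidden (parity, ΔJ).
(d)–(e): forbidden (parity, ΔS).
Allowed pairs: 3 of 10.

3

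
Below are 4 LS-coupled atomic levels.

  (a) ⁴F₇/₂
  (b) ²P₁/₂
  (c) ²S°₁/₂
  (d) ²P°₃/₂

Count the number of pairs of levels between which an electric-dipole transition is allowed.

2

(a)–(b): forbidden (parity, ΔS, ΔL, ΔJ).
(a)–(c): forbidden (ΔS, ΔL, ΔJ).
(a)–(d): forbidden (ΔS, ΔL, ΔJ).
(b)–(c): allowed.
(b)–(d): allowed.
(c)–(d): forbidden (parity).
Allowed pairs: 2 of 6.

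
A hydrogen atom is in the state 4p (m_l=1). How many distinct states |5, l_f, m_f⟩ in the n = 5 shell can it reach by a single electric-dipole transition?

4

E1 requires Δl = ±1, so l_f ∈ {0, 2}; with 0 ≤ l_f ≤ n_f−1 = 4, the allowed l_f values are {0, 2}.
For l_f = 0: m_f ∈ {m_i−1, m_i, m_i+1} ∩ [−0, 0] = {0} → 1 state.
For l_f = 2: m_f ∈ {m_i−1, m_i, m_i+1} ∩ [−2, 2] = {0, 1, 2} → 3 states.
Total: 4.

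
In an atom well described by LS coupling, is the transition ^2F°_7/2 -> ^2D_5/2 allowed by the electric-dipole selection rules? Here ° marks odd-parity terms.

Reading off the term symbols: S 1/2→1/2, L 3→2, J 7/2→5/2, parity odd→even.
Parity must change: odd → even — satisfied.
ΔL = 0, ±1 (not L=0↔0): L: 3 → 2, ΔL = -1 — satisfied.
ΔS = 0: S: 1/2 → 1/2 — satisfied.
ΔJ = 0, ±1 (not J=0↔0): J: 7/2 → 5/2, ΔJ = -1 — satisfied.
All four E1 rules are satisfied.

allowed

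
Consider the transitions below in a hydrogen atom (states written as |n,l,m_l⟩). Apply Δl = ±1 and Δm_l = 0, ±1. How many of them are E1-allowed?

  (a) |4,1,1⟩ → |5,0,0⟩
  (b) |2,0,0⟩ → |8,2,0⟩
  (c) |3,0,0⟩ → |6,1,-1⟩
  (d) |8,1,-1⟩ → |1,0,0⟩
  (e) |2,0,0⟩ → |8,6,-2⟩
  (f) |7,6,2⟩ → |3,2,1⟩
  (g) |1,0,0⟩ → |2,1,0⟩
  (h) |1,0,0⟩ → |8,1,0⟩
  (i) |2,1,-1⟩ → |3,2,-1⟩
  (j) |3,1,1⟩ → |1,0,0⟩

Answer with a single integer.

(a) allowed
(b) forbidden — Δl = +2 (E1 requires Δl = ±1)
(c) allowed
(d) allowed
(e) forbidden — Δl = +6 (E1 requires Δl = ±1); Δm_l = -2 (E1 requires Δm_l = 0, ±1)
(f) forbidden — Δl = -4 (E1 requires Δl = ±1)
(g) allowed
(h) allowed
(i) allowed
(j) allowed
Total allowed: 7 of 10.

7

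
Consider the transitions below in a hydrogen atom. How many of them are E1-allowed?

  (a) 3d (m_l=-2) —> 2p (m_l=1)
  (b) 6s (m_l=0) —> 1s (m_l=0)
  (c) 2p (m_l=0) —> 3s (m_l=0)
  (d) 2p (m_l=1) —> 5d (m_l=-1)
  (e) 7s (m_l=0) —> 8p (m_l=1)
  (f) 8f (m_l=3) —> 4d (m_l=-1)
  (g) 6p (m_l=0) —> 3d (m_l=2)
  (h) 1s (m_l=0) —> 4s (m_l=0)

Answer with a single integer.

(a) forbidden — Δm_l = +3 (E1 requires Δm_l = 0, ±1)
(b) forbidden — Δl = +0 (E1 requires Δl = ±1)
(c) allowed
(d) forbidden — Δm_l = -2 (E1 requires Δm_l = 0, ±1)
(e) allowed
(f) forbidden — Δm_l = -4 (E1 requires Δm_l = 0, ±1)
(g) forbidden — Δm_l = +2 (E1 requires Δm_l = 0, ±1)
(h) forbidden — Δl = +0 (E1 requires Δl = ±1)
Total allowed: 2 of 8.

2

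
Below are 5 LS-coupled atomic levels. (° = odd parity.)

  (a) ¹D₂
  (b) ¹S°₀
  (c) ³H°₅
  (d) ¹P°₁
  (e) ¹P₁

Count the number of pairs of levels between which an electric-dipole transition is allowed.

(a)–(b): forbidden (ΔL, ΔJ).
(a)–(c): forbidden (ΔS, ΔL, ΔJ).
(a)–(d): allowed.
(a)–(e): forbidden (parity).
(b)–(c): forbidden (parity, ΔS, ΔL, ΔJ).
(b)–(d): forbidden (parity).
(b)–(e): allowed.
(c)–(d): forbidden (parity, ΔS, ΔL, ΔJ).
(c)–(e): forbidden (ΔS, ΔL, ΔJ).
(d)–(e): allowed.
Allowed pairs: 3 of 10.

3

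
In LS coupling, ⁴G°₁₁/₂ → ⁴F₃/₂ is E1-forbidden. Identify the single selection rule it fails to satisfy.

Initial level: S=3/2, L=4, J=11/2, parity odd. Final level: S=3/2, L=3, J=3/2, parity even.
Parity must change: odd → even — satisfied.
ΔS = 0: S: 3/2 → 3/2 — satisfied.
ΔL = 0, ±1 (not L=0↔0): L: 4 → 3, ΔL = -1 — satisfied.
ΔJ = 0, ±1 (not J=0↔0): J: 11/2 → 3/2, ΔJ = -4 — violated.

the ΔJ = 0, ±1 rule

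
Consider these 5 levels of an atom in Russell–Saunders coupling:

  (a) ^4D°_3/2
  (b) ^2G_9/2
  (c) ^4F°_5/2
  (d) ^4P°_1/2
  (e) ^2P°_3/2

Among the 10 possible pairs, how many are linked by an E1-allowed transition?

0

(a)–(b): forbidden (ΔS, ΔL, ΔJ).
(a)–(c): forbidden (parity).
(a)–(d): forbidden (parity).
(a)–(e): forbidden (parity, ΔS).
(b)–(c): forbidden (ΔS, ΔJ).
(b)–(d): forbidden (ΔS, ΔL, ΔJ).
(b)–(e): forbidden (ΔL, ΔJ).
(c)–(d): forbidden (parity, ΔL, ΔJ).
(c)–(e): forbidden (parity, ΔS, ΔL).
(d)–(e): forbidden (parity, ΔS).
Allowed pairs: 0 of 10.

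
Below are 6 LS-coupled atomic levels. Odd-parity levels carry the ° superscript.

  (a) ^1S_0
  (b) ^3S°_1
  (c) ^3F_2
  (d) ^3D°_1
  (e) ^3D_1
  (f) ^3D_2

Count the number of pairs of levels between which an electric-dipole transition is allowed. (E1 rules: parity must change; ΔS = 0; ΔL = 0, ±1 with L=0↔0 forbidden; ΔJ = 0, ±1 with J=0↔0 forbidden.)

3

(a)–(b): forbidden (ΔS, ΔL).
(a)–(c): forbidden (parity, ΔS, ΔL, ΔJ).
(a)–(d): forbidden (ΔS, ΔL).
(a)–(e): forbidden (parity, ΔS, ΔL).
(a)–(f): forbidden (parity, ΔS, ΔL, ΔJ).
(b)–(c): forbidden (ΔL).
(b)–(d): forbidden (parity, ΔL).
(b)–(e): forbidden (ΔL).
(b)–(f): forbidden (ΔL).
(c)–(d): allowed.
(c)–(e): forbidden (parity).
(c)–(f): forbidden (parity).
(d)–(e): allowed.
(d)–(f): allowed.
(e)–(f): forbidden (parity).
Allowed pairs: 3 of 15.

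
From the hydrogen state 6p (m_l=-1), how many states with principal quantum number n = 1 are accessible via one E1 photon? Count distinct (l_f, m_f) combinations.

E1 requires Δl = ±1, so l_f ∈ {0, 2}; with 0 ≤ l_f ≤ n_f−1 = 0, the allowed l_f values are {0}.
For l_f = 0: m_f ∈ {m_i−1, m_i, m_i+1} ∩ [−0, 0] = {0} → 1 state.
Total: 1.

1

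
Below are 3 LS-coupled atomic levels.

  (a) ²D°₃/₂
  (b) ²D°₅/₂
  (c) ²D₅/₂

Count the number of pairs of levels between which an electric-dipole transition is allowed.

(a)–(b): forbidden (parity).
(a)–(c): allowed.
(b)–(c): allowed.
Allowed pairs: 2 of 3.

2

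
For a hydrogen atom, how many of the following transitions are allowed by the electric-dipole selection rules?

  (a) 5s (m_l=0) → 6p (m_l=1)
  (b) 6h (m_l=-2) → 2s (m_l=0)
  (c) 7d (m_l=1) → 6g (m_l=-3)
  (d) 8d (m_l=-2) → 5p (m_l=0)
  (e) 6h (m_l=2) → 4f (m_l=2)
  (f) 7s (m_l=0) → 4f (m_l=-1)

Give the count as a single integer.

(a) allowed
(b) forbidden — Δl = -5 (E1 requires Δl = ±1); Δm_l = +2 (E1 requires Δm_l = 0, ±1)
(c) forbidden — Δl = +2 (E1 requires Δl = ±1); Δm_l = -4 (E1 requires Δm_l = 0, ±1)
(d) forbidden — Δm_l = +2 (E1 requires Δm_l = 0, ±1)
(e) forbidden — Δl = -2 (E1 requires Δl = ±1)
(f) forbidden — Δl = +3 (E1 requires Δl = ±1)
Total allowed: 1 of 6.

1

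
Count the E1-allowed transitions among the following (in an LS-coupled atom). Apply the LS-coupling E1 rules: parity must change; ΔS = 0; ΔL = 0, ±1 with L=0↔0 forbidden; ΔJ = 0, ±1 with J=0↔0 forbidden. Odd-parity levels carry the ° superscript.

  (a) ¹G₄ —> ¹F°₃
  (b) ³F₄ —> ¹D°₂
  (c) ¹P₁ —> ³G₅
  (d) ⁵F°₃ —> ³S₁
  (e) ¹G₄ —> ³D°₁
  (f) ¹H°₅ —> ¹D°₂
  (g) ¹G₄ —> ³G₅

1

(a) allowed
(b) forbidden (ΔS, ΔJ fail)
(c) forbidden (parity, ΔS, ΔL, ΔJ fail)
(d) forbidden (ΔS, ΔL, ΔJ fail)
(e) forbidden (ΔS, ΔL, ΔJ fail)
(f) forbidden (parity, ΔL, ΔJ fail)
(g) forbidden (parity, ΔS fail)
Total allowed: 1 of 7.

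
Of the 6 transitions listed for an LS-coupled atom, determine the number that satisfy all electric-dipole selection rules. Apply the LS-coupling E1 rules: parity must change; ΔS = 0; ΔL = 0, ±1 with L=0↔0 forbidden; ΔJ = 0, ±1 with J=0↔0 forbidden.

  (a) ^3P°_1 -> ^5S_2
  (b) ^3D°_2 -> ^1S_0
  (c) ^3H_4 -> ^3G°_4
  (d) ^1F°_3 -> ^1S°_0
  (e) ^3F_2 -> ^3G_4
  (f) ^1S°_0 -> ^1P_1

2

(a) forbidden (ΔS fails)
(b) forbidden (ΔS, ΔL, ΔJ fail)
(c) allowed
(d) forbidden (parity, ΔL, ΔJ fail)
(e) forbidden (parity, ΔJ fail)
(f) allowed
Total allowed: 2 of 6.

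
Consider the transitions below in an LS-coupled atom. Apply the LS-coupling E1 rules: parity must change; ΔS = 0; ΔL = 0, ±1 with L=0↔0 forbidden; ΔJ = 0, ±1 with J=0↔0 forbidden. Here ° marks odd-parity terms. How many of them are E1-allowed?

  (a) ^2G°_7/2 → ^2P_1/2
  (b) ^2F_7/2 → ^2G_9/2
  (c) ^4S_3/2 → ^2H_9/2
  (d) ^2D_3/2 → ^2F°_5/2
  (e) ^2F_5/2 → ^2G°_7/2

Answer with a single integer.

(a) forbidden (ΔL, ΔJ fail)
(b) forbidden (parity fails)
(c) forbidden (parity, ΔS, ΔL, ΔJ fail)
(d) allowed
(e) allowed
Total allowed: 2 of 5.

2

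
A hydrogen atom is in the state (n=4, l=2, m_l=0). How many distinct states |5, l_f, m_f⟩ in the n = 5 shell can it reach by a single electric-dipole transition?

E1 requires Δl = ±1, so l_f ∈ {1, 3}; with 0 ≤ l_f ≤ n_f−1 = 4, the allowed l_f values are {1, 3}.
For l_f = 1: m_f ∈ {m_i−1, m_i, m_i+1} ∩ [−1, 1] = {-1, 0, 1} → 3 states.
For l_f = 3: m_f ∈ {m_i−1, m_i, m_i+1} ∩ [−3, 3] = {-1, 0, 1} → 3 states.
Total: 6.

6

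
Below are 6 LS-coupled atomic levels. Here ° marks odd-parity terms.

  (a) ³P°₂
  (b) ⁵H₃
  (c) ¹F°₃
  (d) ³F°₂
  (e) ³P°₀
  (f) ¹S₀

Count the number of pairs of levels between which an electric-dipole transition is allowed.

0

(a)–(b): forbidden (ΔS, ΔL).
(a)–(c): forbidden (parity, ΔS, ΔL).
(a)–(d): forbidden (parity, ΔL).
(a)–(e): forbidden (parity, ΔJ).
(a)–(f): forbidden (ΔS, ΔJ).
(b)–(c): forbidden (ΔS, ΔL).
(b)–(d): forbidden (ΔS, ΔL).
(b)–(e): forbidden (ΔS, ΔL, ΔJ).
(b)–(f): forbidden (parity, ΔS, ΔL, ΔJ).
(c)–(d): forbidden (parity, ΔS).
(c)–(e): forbidden (parity, ΔS, ΔL, ΔJ).
(c)–(f): forbidden (ΔL, ΔJ).
(d)–(e): forbidden (parity, ΔL, ΔJ).
(d)–(f): forbidden (ΔS, ΔL, ΔJ).
(e)–(f): forbidden (ΔS, ΔJ).
Allowed pairs: 0 of 15.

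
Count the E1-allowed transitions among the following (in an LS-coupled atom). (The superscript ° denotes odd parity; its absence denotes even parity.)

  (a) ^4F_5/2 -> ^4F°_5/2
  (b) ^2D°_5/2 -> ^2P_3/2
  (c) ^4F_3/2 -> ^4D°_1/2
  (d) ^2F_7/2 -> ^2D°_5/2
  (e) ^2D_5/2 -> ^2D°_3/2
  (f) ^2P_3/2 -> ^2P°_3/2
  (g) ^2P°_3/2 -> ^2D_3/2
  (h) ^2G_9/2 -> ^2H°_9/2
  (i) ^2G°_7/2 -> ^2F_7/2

(a) allowed
(b) allowed
(c) allowed
(d) allowed
(e) allowed
(f) allowed
(g) allowed
(h) allowed
(i) allowed
Total allowed: 9 of 9.

9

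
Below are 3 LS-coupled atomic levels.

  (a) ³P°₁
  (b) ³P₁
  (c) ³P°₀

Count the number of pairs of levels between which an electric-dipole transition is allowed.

2

(a)–(b): allowed.
(a)–(c): forbidden (parity).
(b)–(c): allowed.
Allowed pairs: 2 of 3.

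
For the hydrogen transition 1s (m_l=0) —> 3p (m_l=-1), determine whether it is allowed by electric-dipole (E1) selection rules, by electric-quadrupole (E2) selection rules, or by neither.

E1

Δl = 1 − 0 = +1; l_i + l_f = 1.
Δm_l = -1.
E1 (Δl = ±1, |Δm_l| ≤ 1): satisfied.
E2 (Δl = 0,±2, l_i+l_f ≥ 2, |Δm_l| ≤ 2): not satisfied.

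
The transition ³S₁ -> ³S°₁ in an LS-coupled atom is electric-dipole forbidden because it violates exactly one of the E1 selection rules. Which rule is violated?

the L=0 ↔ L=0 exclusion

ΔL = 0, ±1 (not L=0↔0): L: 0 → 0, ΔL = +0 — ✗.
Parity must change: even → odd — ✓.
ΔS = 0: S: 1 → 1 — ✓.
ΔJ = 0, ±1 (not J=0↔0): J: 1 → 1, ΔJ = +0 — ✓.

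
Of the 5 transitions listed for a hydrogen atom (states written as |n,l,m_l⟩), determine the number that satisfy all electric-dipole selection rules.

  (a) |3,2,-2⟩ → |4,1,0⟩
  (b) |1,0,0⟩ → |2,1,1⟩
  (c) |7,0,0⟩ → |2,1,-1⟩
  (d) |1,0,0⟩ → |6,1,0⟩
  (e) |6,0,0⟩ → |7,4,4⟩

3

(a) forbidden — Δm_l = +2 (E1 requires Δm_l = 0, ±1)
(b) allowed
(c) allowed
(d) allowed
(e) forbidden — Δl = +4 (E1 requires Δl = ±1); Δm_l = +4 (E1 requires Δm_l = 0, ±1)
Total allowed: 3 of 5.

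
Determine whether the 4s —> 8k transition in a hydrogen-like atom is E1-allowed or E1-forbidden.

l: 0 → 7 (Δl = +7). Δl = ±1 fails.
The transition is electric-dipole forbidden.

forbidden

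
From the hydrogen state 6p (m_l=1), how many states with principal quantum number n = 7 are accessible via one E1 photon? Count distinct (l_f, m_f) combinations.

4

E1 requires Δl = ±1, so l_f ∈ {0, 2}; with 0 ≤ l_f ≤ n_f−1 = 6, the allowed l_f values are {0, 2}.
For l_f = 0: m_f ∈ {m_i−1, m_i, m_i+1} ∩ [−0, 0] = {0} → 1 state.
For l_f = 2: m_f ∈ {m_i−1, m_i, m_i+1} ∩ [−2, 2] = {0, 1, 2} → 3 states.
Total: 4.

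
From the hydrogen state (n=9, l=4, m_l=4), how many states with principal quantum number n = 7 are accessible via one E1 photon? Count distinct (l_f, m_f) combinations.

E1 requires Δl = ±1, so l_f ∈ {3, 5}; with 0 ≤ l_f ≤ n_f−1 = 6, the allowed l_f values are {3, 5}.
For l_f = 3: m_f ∈ {m_i−1, m_i, m_i+1} ∩ [−3, 3] = {3} → 1 state.
For l_f = 5: m_f ∈ {m_i−1, m_i, m_i+1} ∩ [−5, 5] = {3, 4, 5} → 3 states.
Total: 4.

4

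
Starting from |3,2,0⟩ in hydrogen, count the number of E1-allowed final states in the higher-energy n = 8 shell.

E1 requires Δl = ±1, so l_f ∈ {1, 3}; with 0 ≤ l_f ≤ n_f−1 = 7, the allowed l_f values are {1, 3}.
For l_f = 1: m_f ∈ {m_i−1, m_i, m_i+1} ∩ [−1, 1] = {-1, 0, 1} → 3 states.
For l_f = 3: m_f ∈ {m_i−1, m_i, m_i+1} ∩ [−3, 3] = {-1, 0, 1} → 3 states.
Total: 6.

6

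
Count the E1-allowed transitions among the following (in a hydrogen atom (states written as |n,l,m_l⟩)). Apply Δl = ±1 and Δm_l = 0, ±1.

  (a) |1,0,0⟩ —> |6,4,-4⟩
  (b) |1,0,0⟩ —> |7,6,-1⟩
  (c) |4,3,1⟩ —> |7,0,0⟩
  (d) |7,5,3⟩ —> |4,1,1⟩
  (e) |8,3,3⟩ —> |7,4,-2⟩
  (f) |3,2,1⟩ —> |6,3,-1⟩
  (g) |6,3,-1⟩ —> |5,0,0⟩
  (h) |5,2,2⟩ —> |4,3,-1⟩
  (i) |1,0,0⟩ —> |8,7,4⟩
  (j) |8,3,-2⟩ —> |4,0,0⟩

0

(a) forbidden — Δl = +4 (E1 requires Δl = ±1); Δm_l = -4 (E1 requires Δm_l = 0, ±1)
(b) forbidden — Δl = +6 (E1 requires Δl = ±1)
(c) forbidden — Δl = -3 (E1 requires Δl = ±1)
(d) forbidden — Δl = -4 (E1 requires Δl = ±1); Δm_l = -2 (E1 requires Δm_l = 0, ±1)
(e) forbidden — Δm_l = -5 (E1 requires Δm_l = 0, ±1)
(f) forbidden — Δm_l = -2 (E1 requires Δm_l = 0, ±1)
(g) forbidden — Δl = -3 (E1 requires Δl = ±1)
(h) forbidden — Δm_l = -3 (E1 requires Δm_l = 0, ±1)
(i) forbidden — Δl = +7 (E1 requires Δl = ±1); Δm_l = +4 (E1 requires Δm_l = 0, ±1)
(j) forbidden — Δl = -3 (E1 requires Δl = ±1); Δm_l = +2 (E1 requires Δm_l = 0, ±1)
Total allowed: 0 of 10.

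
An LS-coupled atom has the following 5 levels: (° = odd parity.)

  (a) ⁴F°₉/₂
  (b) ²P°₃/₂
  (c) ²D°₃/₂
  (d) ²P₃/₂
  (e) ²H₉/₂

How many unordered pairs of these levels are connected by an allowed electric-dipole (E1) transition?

(a)–(b): forbidden (parity, ΔS, ΔL, ΔJ).
(a)–(c): forbidden (parity, ΔS, ΔJ).
(a)–(d): forbidden (ΔS, ΔL, ΔJ).
(a)–(e): forbidden (ΔS, ΔL).
(b)–(c): forbidden (parity).
(b)–(d): allowed.
(b)–(e): forbidden (ΔL, ΔJ).
(c)–(d): allowed.
(c)–(e): forbidden (ΔL, ΔJ).
(d)–(e): forbidden (parity, ΔL, ΔJ).
Allowed pairs: 2 of 10.

2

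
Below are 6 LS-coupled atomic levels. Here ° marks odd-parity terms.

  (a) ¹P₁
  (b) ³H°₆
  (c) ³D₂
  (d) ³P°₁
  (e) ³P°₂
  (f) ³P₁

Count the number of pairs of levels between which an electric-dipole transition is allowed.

4

(a)–(b): forbidden (ΔS, ΔL, ΔJ).
(a)–(c): forbidden (parity, ΔS).
(a)–(d): forbidden (ΔS).
(a)–(e): forbidden (ΔS).
(a)–(f): forbidden (parity, ΔS).
(b)–(c): forbidden (ΔL, ΔJ).
(b)–(d): forbidden (parity, ΔL, ΔJ).
(b)–(e): forbidden (parity, ΔL, ΔJ).
(b)–(f): forbidden (ΔL, ΔJ).
(c)–(d): allowed.
(c)–(e): allowed.
(c)–(f): forbidden (parity).
(d)–(e): forbidden (parity).
(d)–(f): allowed.
(e)–(f): allowed.
Allowed pairs: 4 of 15.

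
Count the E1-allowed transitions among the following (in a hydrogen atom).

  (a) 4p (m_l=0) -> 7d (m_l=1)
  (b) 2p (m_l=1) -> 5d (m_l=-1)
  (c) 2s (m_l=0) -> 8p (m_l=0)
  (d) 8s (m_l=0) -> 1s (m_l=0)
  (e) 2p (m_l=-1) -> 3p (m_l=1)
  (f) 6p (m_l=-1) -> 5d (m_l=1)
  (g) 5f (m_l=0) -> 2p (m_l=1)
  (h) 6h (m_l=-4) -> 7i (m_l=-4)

(a) allowed
(b) forbidden — Δm_l = -2 (E1 requires Δm_l = 0, ±1)
(c) allowed
(d) forbidden — Δl = +0 (E1 requires Δl = ±1)
(e) forbidden — Δl = +0 (E1 requires Δl = ±1); Δm_l = +2 (E1 requires Δm_l = 0, ±1)
(f) forbidden — Δm_l = +2 (E1 requires Δm_l = 0, ±1)
(g) forbidden — Δl = -2 (E1 requires Δl = ±1)
(h) allowed
Total allowed: 3 of 8.

3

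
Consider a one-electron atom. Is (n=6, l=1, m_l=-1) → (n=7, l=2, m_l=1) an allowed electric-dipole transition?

Initial l = 1, final l = 2, so Δl = +1. E1 requires Δl = ±1: satisfied.
Δm_l = 1 − (-1) = +2. E1 requires Δm_l = 0, ±1: violated.
The transition is electric-dipole forbidden.

forbidden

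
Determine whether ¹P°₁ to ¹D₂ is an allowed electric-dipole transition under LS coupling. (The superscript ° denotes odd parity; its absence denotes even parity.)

allowed

ΔJ = 0, ±1 (not J=0↔0): J: 1 → 2, ΔJ = +1 — ✓.
Parity must change: odd → even — ✓.
ΔL = 0, ±1 (not L=0↔0): L: 1 → 2, ΔL = +1 — ✓.
ΔS = 0: S: 0 → 0 — ✓.
All four E1 rules are satisfied.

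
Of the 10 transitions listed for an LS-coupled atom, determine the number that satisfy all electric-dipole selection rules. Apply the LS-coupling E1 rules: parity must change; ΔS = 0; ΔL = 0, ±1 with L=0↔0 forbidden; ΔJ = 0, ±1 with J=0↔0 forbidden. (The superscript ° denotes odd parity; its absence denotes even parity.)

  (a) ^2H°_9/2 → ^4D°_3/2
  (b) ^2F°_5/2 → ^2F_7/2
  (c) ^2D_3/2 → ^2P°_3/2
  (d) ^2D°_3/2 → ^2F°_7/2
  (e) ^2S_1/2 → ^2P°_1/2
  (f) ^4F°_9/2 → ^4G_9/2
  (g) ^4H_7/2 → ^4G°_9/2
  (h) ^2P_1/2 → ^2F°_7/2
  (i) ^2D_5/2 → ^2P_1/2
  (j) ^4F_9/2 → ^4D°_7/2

(a) forbidden (parity, ΔS, ΔL, ΔJ fail)
(b) allowed
(c) allowed
(d) forbidden (parity, ΔJ fail)
(e) allowed
(f) allowed
(g) allowed
(h) forbidden (ΔL, ΔJ fail)
(i) forbidden (parity, ΔJ fail)
(j) allowed
Total allowed: 6 of 10.

6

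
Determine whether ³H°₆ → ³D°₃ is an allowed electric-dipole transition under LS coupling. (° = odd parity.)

Initial level: S=1, L=5, J=6, parity odd. Final level: S=1, L=2, J=3, parity odd.
Parity must change: odd → odd — violated.
ΔS = 0: S: 1 → 1 — satisfied.
ΔL = 0, ±1 (not L=0↔0): L: 5 → 2, ΔL = -3 — violated.
ΔJ = 0, ±1 (not J=0↔0): J: 6 → 3, ΔJ = -3 — violated.
Rule(s) violated: parity, ΔL, ΔJ.

forbidden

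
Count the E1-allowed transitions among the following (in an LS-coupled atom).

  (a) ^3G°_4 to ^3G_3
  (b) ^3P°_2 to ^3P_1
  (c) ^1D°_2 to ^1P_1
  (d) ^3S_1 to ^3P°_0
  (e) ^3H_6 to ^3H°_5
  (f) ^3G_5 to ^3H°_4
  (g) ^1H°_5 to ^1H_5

(a) allowed
(b) allowed
(c) allowed
(d) allowed
(e) allowed
(f) allowed
(g) allowed
Total allowed: 7 of 7.

7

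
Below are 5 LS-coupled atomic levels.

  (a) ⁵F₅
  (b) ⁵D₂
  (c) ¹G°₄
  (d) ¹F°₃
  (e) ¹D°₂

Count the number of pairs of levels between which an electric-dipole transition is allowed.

(a)–(b): forbidden (parity, ΔJ).
(a)–(c): forbidden (ΔS).
(a)–(d): forbidden (ΔS, ΔJ).
(a)–(e): forbidden (ΔS, ΔJ).
(b)–(c): forbidden (ΔS, ΔL, ΔJ).
(b)–(d): forbidden (ΔS).
(b)–(e): forbidden (ΔS).
(c)–(d): forbidden (parity).
(c)–(e): forbidden (parity, ΔL, ΔJ).
(d)–(e): forbidden (parity).
Allowed pairs: 0 of 10.

0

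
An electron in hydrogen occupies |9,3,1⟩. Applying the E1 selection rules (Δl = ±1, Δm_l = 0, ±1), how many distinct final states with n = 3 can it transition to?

E1 requires Δl = ±1, so l_f ∈ {2, 4}; with 0 ≤ l_f ≤ n_f−1 = 2, the allowed l_f values are {2}.
For l_f = 2: m_f ∈ {m_i−1, m_i, m_i+1} ∩ [−2, 2] = {0, 1, 2} → 3 states.
Total: 3.

3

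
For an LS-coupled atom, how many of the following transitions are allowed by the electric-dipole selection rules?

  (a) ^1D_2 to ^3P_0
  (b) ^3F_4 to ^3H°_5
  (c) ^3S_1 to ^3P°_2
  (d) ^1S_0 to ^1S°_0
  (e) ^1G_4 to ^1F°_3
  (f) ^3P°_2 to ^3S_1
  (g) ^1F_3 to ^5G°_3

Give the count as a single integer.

(a) forbidden (parity, ΔS, ΔJ fail)
(b) forbidden (ΔL fails)
(c) allowed
(d) forbidden (ΔL, ΔJ fail)
(e) allowed
(f) allowed
(g) forbidden (ΔS fails)
Total allowed: 3 of 7.

3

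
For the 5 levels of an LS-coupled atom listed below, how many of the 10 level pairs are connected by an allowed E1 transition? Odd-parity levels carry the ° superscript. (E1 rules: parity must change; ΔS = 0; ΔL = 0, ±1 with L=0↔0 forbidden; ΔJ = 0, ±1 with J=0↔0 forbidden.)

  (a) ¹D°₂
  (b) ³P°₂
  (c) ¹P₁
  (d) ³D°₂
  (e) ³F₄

(a)–(b): forbidden (parity, ΔS).
(a)–(c): allowed.
(a)–(d): forbidden (parity, ΔS).
(a)–(e): forbidden (ΔS, ΔJ).
(b)–(c): forbidden (ΔS).
(b)–(d): forbidden (parity).
(b)–(e): forbidden (ΔL, ΔJ).
(c)–(d): forbidden (ΔS).
(c)–(e): forbidden (parity, ΔS, ΔL, ΔJ).
(d)–(e): forbidden (ΔJ).
Allowed pairs: 1 of 10.

1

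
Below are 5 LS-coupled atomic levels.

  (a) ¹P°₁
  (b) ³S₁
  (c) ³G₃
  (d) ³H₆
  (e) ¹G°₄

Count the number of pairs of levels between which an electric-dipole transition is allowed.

0

(a)–(b): forbidden (ΔS).
(a)–(c): forbidden (ΔS, ΔL, ΔJ).
(a)–(d): forbidden (ΔS, ΔL, ΔJ).
(a)–(e): forbidden (parity, ΔL, ΔJ).
(b)–(c): forbidden (parity, ΔL, ΔJ).
(b)–(d): forbidden (parity, ΔL, ΔJ).
(b)–(e): forbidden (ΔS, ΔL, ΔJ).
(c)–(d): forbidden (parity, ΔJ).
(c)–(e): forbidden (ΔS).
(d)–(e): forbidden (ΔS, ΔJ).
Allowed pairs: 0 of 10.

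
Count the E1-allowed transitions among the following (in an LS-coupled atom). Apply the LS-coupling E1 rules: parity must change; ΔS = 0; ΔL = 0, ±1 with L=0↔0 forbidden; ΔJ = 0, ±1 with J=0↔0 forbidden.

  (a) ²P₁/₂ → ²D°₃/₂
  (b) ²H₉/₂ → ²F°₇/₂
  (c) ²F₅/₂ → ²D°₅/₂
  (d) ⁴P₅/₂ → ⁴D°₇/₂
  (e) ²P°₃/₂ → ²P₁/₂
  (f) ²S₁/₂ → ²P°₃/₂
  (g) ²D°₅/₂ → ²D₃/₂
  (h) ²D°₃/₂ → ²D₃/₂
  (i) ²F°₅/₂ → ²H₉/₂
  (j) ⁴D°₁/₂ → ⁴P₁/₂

(a) allowed
(b) forbidden (ΔL fails)
(c) allowed
(d) allowed
(e) allowed
(f) allowed
(g) allowed
(h) allowed
(i) forbidden (ΔL, ΔJ fail)
(j) allowed
Total allowed: 8 of 10.

8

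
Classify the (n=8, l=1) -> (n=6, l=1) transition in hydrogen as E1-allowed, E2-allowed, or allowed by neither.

Δl = 1 − 1 = +0; l_i + l_f = 2.
E1 (Δl = ±1): not satisfied.
E2 (Δl = 0,±2, l_i+l_f ≥ 2): satisfied.

E2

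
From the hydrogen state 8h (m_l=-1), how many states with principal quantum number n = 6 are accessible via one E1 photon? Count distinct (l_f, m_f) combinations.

3

E1 requires Δl = ±1, so l_f ∈ {4, 6}; with 0 ≤ l_f ≤ n_f−1 = 5, the allowed l_f values are {4}.
For l_f = 4: m_f ∈ {m_i−1, m_i, m_i+1} ∩ [−4, 4] = {-2, -1, 0} → 3 states.
Total: 3.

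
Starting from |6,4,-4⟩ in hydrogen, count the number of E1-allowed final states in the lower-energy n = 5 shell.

E1 requires Δl = ±1, so l_f ∈ {3, 5}; with 0 ≤ l_f ≤ n_f−1 = 4, the allowed l_f values are {3}.
For l_f = 3: m_f ∈ {m_i−1, m_i, m_i+1} ∩ [−3, 3] = {-3} → 1 state.
Total: 1.

1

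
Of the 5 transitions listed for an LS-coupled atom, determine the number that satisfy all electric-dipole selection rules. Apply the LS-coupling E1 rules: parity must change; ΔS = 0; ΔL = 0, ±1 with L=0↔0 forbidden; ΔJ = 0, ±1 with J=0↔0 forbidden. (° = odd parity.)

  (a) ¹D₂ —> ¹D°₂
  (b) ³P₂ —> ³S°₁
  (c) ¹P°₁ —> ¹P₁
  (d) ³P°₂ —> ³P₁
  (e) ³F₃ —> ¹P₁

4

(a) allowed
(b) allowed
(c) allowed
(d) allowed
(e) forbidden (parity, ΔS, ΔL, ΔJ fail)
Total allowed: 4 of 5.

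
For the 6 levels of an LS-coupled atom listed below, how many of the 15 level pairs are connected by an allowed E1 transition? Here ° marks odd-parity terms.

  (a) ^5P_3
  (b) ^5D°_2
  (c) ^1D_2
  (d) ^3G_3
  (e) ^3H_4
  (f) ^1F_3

(a)–(b): allowed.
(a)–(c): forbidden (parity, ΔS).
(a)–(d): forbidden (parity, ΔS, ΔL).
(a)–(e): forbidden (parity, ΔS, ΔL).
(a)–(f): forbidden (parity, ΔS, ΔL).
(b)–(c): forbidden (ΔS).
(b)–(d): forbidden (ΔS, ΔL).
(b)–(e): forbidden (ΔS, ΔL, ΔJ).
(b)–(f): forbidden (ΔS).
(c)–(d): forbidden (parity, ΔS, ΔL).
(c)–(e): forbidden (parity, ΔS, ΔL, ΔJ).
(c)–(f): forbidden (parity).
(d)–(e): forbidden (parity).
(d)–(f): forbidden (parity, ΔS).
(e)–(f): forbidden (parity, ΔS, ΔL).
Allowed pairs: 1 of 15.

1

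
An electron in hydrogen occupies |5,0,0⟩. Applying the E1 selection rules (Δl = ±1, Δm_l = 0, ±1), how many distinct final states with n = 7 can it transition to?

3

E1 requires Δl = ±1, so l_f ∈ {-1, 1}; with 0 ≤ l_f ≤ n_f−1 = 6, the allowed l_f values are {1}.
For l_f = 1: m_f ∈ {m_i−1, m_i, m_i+1} ∩ [−1, 1] = {-1, 0, 1} → 3 states.
Total: 3.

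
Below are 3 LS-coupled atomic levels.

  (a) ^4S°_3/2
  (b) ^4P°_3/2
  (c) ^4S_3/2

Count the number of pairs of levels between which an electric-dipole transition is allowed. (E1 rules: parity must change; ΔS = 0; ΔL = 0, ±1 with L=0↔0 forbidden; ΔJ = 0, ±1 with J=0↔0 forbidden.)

1

(a)–(b): forbidden (parity).
(a)–(c): forbidden (ΔL).
(b)–(c): allowed.
Allowed pairs: 1 of 3.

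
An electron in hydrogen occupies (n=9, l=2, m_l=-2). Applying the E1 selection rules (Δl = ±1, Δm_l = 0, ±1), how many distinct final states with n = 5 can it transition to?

4

E1 requires Δl = ±1, so l_f ∈ {1, 3}; with 0 ≤ l_f ≤ n_f−1 = 4, the allowed l_f values are {1, 3}.
For l_f = 1: m_f ∈ {m_i−1, m_i, m_i+1} ∩ [−1, 1] = {-1} → 1 state.
For l_f = 3: m_f ∈ {m_i−1, m_i, m_i+1} ∩ [−3, 3] = {-3, -2, -1} → 3 states.
Total: 4.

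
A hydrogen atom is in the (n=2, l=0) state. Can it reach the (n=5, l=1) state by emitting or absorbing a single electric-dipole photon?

allowed

l: 0 → 1 (Δl = +1). Δl = ±1 passes.
All E1 selection rules are satisfied.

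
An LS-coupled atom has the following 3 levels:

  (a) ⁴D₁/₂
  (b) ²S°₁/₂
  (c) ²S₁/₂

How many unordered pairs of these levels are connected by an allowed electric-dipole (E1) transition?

(a)–(b): forbidden (ΔS, ΔL).
(a)–(c): forbidden (parity, ΔS, ΔL).
(b)–(c): forbidden (ΔL).
Allowed pairs: 0 of 3.

0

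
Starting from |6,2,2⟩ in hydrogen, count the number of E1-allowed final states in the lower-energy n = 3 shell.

1

E1 requires Δl = ±1, so l_f ∈ {1, 3}; with 0 ≤ l_f ≤ n_f−1 = 2, the allowed l_f values are {1}.
For l_f = 1: m_f ∈ {m_i−1, m_i, m_i+1} ∩ [−1, 1] = {1} → 1 state.
Total: 1.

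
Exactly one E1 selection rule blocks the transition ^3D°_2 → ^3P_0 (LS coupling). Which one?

the ΔJ = 0, ±1 rule

Parity must change: odd → even — ok.
ΔS = 0: S: 1 → 1 — ok.
ΔL = 0, ±1 (not L=0↔0): L: 2 → 1, ΔL = -1 — ok.
ΔJ = 0, ±1 (not J=0↔0): J: 2 → 0, ΔJ = -2 — fails.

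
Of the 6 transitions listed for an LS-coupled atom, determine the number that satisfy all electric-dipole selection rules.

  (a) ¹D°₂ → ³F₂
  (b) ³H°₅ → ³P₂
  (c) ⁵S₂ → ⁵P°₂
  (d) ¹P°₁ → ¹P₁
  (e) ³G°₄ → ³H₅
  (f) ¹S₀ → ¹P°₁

(a) forbidden (ΔS fails)
(b) forbidden (ΔL, ΔJ fail)
(c) allowed
(d) allowed
(e) allowed
(f) allowed
Total allowed: 4 of 6.

4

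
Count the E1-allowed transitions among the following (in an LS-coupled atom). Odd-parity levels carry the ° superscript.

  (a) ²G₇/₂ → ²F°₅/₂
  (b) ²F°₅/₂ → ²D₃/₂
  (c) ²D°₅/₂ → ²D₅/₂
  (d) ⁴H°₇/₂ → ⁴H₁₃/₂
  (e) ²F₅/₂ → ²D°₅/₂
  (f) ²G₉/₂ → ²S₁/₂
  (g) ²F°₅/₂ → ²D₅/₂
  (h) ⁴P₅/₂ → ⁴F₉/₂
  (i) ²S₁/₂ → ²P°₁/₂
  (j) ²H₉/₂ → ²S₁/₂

(a) allowed
(b) allowed
(c) allowed
(d) forbidden (ΔJ fails)
(e) allowed
(f) forbidden (parity, ΔL, ΔJ fail)
(g) allowed
(h) forbidden (parity, ΔL, ΔJ fail)
(i) allowed
(j) forbidden (parity, ΔL, ΔJ fail)
Total allowed: 6 of 10.

6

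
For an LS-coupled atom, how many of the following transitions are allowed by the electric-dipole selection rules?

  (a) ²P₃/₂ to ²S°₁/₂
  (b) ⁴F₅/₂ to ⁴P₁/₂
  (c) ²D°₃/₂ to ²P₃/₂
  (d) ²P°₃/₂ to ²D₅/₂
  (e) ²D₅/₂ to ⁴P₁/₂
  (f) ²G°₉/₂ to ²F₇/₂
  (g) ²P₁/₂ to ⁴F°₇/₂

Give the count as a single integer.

(a) allowed
(b) forbidden (parity, ΔL, ΔJ fail)
(c) allowed
(d) allowed
(e) forbidden (parity, ΔS, ΔJ fail)
(f) allowed
(g) forbidden (ΔS, ΔL, ΔJ fail)
Total allowed: 4 of 7.

4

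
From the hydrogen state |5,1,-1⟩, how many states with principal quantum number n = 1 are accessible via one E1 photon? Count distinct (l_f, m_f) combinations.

1

E1 requires Δl = ±1, so l_f ∈ {0, 2}; with 0 ≤ l_f ≤ n_f−1 = 0, the allowed l_f values are {0}.
For l_f = 0: m_f ∈ {m_i−1, m_i, m_i+1} ∩ [−0, 0] = {0} → 1 state.
Total: 1.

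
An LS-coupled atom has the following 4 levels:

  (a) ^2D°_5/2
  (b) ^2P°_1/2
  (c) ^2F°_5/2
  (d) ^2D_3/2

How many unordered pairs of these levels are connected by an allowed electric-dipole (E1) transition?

(a)–(b): forbidden (parity, ΔJ).
(a)–(c): forbidden (parity).
(a)–(d): allowed.
(b)–(c): forbidden (parity, ΔL, ΔJ).
(b)–(d): allowed.
(c)–(d): allowed.
Allowed pairs: 3 of 6.

3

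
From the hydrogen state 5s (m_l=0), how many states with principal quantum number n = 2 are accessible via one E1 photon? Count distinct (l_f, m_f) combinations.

E1 requires Δl = ±1, so l_f ∈ {-1, 1}; with 0 ≤ l_f ≤ n_f−1 = 1, the allowed l_f values are {1}.
For l_f = 1: m_f ∈ {m_i−1, m_i, m_i+1} ∩ [−1, 1] = {-1, 0, 1} → 3 states.
Total: 3.

3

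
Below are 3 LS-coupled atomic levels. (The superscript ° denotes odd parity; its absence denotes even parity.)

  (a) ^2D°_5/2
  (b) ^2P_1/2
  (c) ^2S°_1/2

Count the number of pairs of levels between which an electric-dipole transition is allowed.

1

(a)–(b): forbidden (ΔJ).
(a)–(c): forbidden (parity, ΔL, ΔJ).
(b)–(c): allowed.
Allowed pairs: 1 of 3.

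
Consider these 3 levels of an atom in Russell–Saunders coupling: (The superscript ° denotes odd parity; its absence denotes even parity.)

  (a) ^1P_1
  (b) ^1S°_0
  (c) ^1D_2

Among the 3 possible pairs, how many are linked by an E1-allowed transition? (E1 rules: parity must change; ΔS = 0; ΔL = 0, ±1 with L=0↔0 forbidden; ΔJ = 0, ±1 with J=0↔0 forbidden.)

1

(a)–(b): allowed.
(a)–(c): forbidden (parity).
(b)–(c): forbidden (ΔL, ΔJ).
Allowed pairs: 1 of 3.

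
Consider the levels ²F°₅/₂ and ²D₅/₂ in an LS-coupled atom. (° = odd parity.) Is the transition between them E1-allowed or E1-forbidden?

Parity must change: odd → even — passes.
ΔS = 0: S: 1/2 → 1/2 — passes.
ΔL = 0, ±1 (not L=0↔0): L: 3 → 2, ΔL = -1 — passes.
ΔJ = 0, ±1 (not J=0↔0): J: 5/2 → 5/2, ΔJ = +0 — passes.
All four E1 rules are satisfied.

allowed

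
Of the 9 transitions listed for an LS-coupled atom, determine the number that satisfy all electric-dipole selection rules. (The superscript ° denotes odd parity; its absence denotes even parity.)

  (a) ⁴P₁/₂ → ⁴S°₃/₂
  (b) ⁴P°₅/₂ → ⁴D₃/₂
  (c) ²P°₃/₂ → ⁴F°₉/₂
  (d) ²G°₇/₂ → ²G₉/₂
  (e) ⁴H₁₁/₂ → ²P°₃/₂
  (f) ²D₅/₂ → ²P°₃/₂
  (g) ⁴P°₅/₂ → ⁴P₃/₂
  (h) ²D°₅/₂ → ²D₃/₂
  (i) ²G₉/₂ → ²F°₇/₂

7

(a) allowed
(b) allowed
(c) forbidden (parity, ΔS, ΔL, ΔJ fail)
(d) allowed
(e) forbidden (ΔS, ΔL, ΔJ fail)
(f) allowed
(g) allowed
(h) allowed
(i) allowed
Total allowed: 7 of 9.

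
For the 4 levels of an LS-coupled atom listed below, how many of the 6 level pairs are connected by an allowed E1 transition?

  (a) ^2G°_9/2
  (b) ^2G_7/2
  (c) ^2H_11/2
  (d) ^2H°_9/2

(a)–(b): allowed.
(a)–(c): allowed.
(a)–(d): forbidden (parity).
(b)–(c): forbidden (parity, ΔJ).
(b)–(d): allowed.
(c)–(d): allowed.
Allowed pairs: 4 of 6.

4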